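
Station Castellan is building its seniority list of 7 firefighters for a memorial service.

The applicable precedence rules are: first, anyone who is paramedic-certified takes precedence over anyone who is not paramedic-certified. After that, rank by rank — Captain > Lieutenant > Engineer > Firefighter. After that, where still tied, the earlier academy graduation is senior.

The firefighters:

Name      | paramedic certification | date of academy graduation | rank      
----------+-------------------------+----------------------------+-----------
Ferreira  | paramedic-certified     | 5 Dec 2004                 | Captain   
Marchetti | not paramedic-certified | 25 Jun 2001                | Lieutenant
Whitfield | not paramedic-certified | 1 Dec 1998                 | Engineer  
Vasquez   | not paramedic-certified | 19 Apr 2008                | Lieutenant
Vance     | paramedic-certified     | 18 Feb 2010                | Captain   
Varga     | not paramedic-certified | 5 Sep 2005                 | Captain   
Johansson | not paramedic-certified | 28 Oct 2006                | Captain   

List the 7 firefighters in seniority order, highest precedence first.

By the first rule: Ferreira and Vance (both paramedic-certified); then Varga, Johansson, Marchetti, Vasquez and Whitfield (each not paramedic-certified).
Ferreira and Vance are each Captain, so the next rule applies.
Among Ferreira and Vance, by date of academy graduation (earlier first): Ferreira (5 Dec 2004) before Vance (18 Feb 2010).
Among Varga, Johansson, Marchetti, Vasquez and Whitfield, by rank: Varga and Johansson (Captain) before Marchetti and Vasquez (Lieutenant) before Whitfield (Engineer).
Among Varga and Johansson, by date of academy graduation (earlier first): Varga (5 Sep 2005) before Johansson (28 Oct 2006).
Among Marchetti and Vasquez, by date of academy graduation (earlier first): Marchetti (25 Jun 2001) before Vasquez (19 Apr 2008).
Full order: Ferreira, Vance, Varga, Johansson, Marchetti, Vasquez, Whitfield.

Ferreira, Vance, Varga, Johansson, Marchetti, Vasquez, Whitfield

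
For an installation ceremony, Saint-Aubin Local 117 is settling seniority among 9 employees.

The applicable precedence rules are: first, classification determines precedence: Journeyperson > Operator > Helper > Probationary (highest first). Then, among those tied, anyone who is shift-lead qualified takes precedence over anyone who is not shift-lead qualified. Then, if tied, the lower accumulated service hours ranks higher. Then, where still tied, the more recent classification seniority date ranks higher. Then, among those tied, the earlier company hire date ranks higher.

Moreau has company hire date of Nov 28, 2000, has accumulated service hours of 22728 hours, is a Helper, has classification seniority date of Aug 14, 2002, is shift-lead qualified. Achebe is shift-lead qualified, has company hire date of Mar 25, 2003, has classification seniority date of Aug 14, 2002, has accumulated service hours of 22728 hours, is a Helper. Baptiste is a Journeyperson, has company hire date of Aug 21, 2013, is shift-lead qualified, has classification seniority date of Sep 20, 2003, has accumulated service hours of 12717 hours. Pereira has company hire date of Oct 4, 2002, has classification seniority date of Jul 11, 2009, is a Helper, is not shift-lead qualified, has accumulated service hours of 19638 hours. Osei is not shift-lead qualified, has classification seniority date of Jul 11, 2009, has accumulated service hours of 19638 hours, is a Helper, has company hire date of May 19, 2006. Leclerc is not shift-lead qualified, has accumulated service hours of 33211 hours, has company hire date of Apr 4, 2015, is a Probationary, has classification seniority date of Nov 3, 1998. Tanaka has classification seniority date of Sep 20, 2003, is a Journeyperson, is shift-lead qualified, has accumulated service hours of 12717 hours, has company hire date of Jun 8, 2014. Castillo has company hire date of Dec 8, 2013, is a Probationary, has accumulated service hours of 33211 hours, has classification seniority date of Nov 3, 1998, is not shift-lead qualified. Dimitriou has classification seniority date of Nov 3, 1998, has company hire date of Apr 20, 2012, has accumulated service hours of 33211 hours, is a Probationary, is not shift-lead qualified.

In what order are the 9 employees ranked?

By classification: Baptiste and Tanaka (Journeyperson); then Moreau, Achebe, Pereira and Osei (Helper); then Dimitriou, Castillo and Leclerc (Probationary).
Baptiste and Tanaka are each shift-lead qualified, so the next rule applies.
Baptiste and Tanaka both have accumulated service hours 12717 hours, so the next rule applies.
Baptiste and Tanaka both have classification seniority date Sep 20, 2003, so the next rule applies.
Among Baptiste and Tanaka, by company hire date (earlier first): Baptiste (Aug 21, 2013) before Tanaka (Jun 8, 2014).
Among Moreau, Achebe, Pereira and Osei, shift-lead qualified before not shift-lead qualified: Moreau and Achebe (shift-lead qualified) before Pereira and Osei (not shift-lead qualified).
Moreau and Achebe both have accumulated service hours 22728 hours, so the next rule applies.
Moreau and Achebe both have classification seniority date Aug 14, 2002, so the next rule applies.
Among Moreau and Achebe, by company hire date (earlier first): Moreau (Nov 28, 2000) before Achebe (Mar 25, 2003).
Pereira and Osei both have accumulated service hours 19638 hours, so the next rule applies.
Pereira and Osei both have classification seniority date Jul 11, 2009, so the next rule applies.
Among Pereira and Osei, by company hire date (earlier first): Pereira (Oct 4, 2002) before Osei (May 19, 2006).
Dimitriou, Castillo and Leclerc are each not shift-lead qualified, so the next rule applies.
Dimitriou, Castillo and Leclerc all have accumulated service hours 33211 hours, so the next rule applies.
Dimitriou, Castillo and Leclerc all have classification seniority date Nov 3, 1998, so the next rule applies.
Among Dimitriou, Castillo and Leclerc, by company hire date (earlier first): Dimitriou (Apr 20, 2012) before Castillo (Dec 8, 2013) before Leclerc (Apr 4, 2015).
Full order: Baptiste, Tanaka, Moreau, Achebe, Pereira, Osei, Dimitriou, Castillo, Leclerc.

Baptiste, Tanaka, Moreau, Achebe, Pereira, Osei, Dimitriou, Castillo, Leclerc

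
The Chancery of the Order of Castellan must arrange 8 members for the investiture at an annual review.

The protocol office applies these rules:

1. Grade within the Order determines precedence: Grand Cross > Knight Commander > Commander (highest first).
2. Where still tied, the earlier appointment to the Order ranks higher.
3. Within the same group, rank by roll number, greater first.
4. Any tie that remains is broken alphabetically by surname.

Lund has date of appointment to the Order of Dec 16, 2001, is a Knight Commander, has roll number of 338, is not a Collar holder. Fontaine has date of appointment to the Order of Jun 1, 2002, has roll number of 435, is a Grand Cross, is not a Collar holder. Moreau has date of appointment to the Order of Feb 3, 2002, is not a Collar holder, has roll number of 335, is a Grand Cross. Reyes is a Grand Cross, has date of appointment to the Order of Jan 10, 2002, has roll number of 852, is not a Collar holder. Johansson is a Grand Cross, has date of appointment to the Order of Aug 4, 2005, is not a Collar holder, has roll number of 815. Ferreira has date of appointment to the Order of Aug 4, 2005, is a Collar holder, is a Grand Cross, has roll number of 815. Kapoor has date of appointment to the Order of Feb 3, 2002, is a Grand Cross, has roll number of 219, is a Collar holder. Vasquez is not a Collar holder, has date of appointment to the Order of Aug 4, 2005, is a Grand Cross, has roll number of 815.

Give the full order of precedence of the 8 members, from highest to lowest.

By grade within the Order: Reyes, Moreau, Kapoor, Fontaine, Ferreira, Johansson and Vasquez (Grand Cross); then Lund (Knight Commander).
Among Reyes, Moreau, Kapoor, Fontaine, Ferreira, Johansson and Vasquez, by date of appointment to the Order (earlier first): Reyes (Jan 10, 2002) before Moreau and Kapoor (Feb 3, 2002) before Fontaine (Jun 1, 2002) before Ferreira, Johansson and Vasquez (Aug 4, 2005).
Among Moreau and Kapoor, by roll number (higher first): Moreau (335) before Kapoor (219).
Ferreira, Johansson and Vasquez all have roll number 815, so the next rule applies.
Among Ferreira, Johansson and Vasquez, alphabetically by surname: Ferreira before Johansson before Vasquez.
Full order: Reyes, Moreau, Kapoor, Fontaine, Ferreira, Johansson, Vasquez, Lund.

Reyes, Moreau, Kapoor, Fontaine, Ferreira, Johansson, Vasquez, Lund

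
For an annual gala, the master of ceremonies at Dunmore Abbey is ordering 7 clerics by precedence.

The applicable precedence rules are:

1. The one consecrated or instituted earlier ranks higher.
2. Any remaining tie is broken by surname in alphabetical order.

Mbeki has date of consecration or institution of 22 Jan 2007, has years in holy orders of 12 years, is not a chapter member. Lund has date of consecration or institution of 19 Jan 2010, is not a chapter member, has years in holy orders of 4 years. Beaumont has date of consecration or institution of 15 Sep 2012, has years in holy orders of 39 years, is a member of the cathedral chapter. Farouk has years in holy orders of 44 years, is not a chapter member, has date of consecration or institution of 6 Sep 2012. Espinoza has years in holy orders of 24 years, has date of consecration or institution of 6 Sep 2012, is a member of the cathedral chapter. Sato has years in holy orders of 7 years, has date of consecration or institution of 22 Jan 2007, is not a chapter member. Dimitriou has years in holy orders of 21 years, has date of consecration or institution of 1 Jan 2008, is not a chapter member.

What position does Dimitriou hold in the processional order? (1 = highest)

By date of consecration or institution (earlier first): Mbeki and Sato (both 22 Jan 2007); then Dimitriou (1 Jan 2008); then Lund (19 Jan 2010); then Espinoza and Farouk (both 6 Sep 2012); then Beaumont (15 Sep 2012).
Among Mbeki and Sato, alphabetically by surname: Mbeki before Sato.
Among Espinoza and Farouk, alphabetically by surname: Espinoza before Farouk.
Order: Mbeki, Sato, Dimitriou, Lund, Espinoza, Farouk, Beaumont. So position 3.

3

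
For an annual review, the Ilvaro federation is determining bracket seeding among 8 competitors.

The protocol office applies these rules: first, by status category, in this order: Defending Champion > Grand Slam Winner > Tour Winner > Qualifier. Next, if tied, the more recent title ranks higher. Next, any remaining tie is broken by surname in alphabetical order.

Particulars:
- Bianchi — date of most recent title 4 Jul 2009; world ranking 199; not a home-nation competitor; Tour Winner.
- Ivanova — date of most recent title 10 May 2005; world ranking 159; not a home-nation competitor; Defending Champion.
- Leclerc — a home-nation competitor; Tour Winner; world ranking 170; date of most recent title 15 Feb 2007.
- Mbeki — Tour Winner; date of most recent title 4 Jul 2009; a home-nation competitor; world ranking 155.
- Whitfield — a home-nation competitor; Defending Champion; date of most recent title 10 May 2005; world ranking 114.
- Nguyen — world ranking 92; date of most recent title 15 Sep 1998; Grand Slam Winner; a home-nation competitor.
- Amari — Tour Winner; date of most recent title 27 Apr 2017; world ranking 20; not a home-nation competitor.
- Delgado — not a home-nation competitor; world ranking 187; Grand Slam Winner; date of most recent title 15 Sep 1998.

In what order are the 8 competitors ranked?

By status category: Ivanova and Whitfield (Defending Champion); then Delgado and Nguyen (Grand Slam Winner); then Amari, Bianchi, Mbeki and Leclerc (Tour Winner).
Ivanova and Whitfield both have date of most recent title 10 May 2005, so the next rule applies.
Among Ivanova and Whitfield, alphabetically by surname: Ivanova before Whitfield.
Delgado and Nguyen both have date of most recent title 15 Sep 1998, so the next rule applies.
Among Delgado and Nguyen, alphabetically by surname: Delgado before Nguyen.
Among Amari, Bianchi, Mbeki and Leclerc, by date of most recent title (later first): Amari (27 Apr 2017) before Bianchi and Mbeki (4 Jul 2009) before Leclerc (15 Feb 2007).
Among Bianchi and Mbeki, alphabetically by surname: Bianchi before Mbeki.
Full order: Ivanova, Whitfield, Delgado, Nguyen, Amari, Bianchi, Mbeki, Leclerc.

Ivanova, Whitfield, Delgado, Nguyen, Amari, Bianchi, Mbeki, Leclerc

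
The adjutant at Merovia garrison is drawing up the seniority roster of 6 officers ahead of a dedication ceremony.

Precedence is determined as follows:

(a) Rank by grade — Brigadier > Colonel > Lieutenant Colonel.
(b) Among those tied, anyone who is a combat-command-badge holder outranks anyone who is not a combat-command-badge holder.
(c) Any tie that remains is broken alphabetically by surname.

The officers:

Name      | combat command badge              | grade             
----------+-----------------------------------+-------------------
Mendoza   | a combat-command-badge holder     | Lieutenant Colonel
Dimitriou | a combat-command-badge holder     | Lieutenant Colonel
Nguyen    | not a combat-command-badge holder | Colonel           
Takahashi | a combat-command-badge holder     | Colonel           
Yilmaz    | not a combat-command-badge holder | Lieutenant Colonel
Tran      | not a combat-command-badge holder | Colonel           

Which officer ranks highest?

By grade: Takahashi, Nguyen and Tran (Colonel); then Dimitriou, Mendoza and Yilmaz (Lieutenant Colonel).
Among Takahashi, Nguyen and Tran, a combat-command-badge holder before not a combat-command-badge holder: Takahashi (a combat-command-badge holder) before Nguyen and Tran (not a combat-command-badge holder).
Among Nguyen and Tran, alphabetically by surname: Nguyen before Tran.
Among Dimitriou, Mendoza and Yilmaz, a combat-command-badge holder before not a combat-command-badge holder: Dimitriou and Mendoza (a combat-command-badge holder) before Yilmaz (not a combat-command-badge holder).
Among Dimitriou and Mendoza, alphabetically by surname: Dimitriou before Mendoza.
Order: Takahashi, Nguyen, Tran, Dimitriou, Mendoza, Yilmaz.

Takahashi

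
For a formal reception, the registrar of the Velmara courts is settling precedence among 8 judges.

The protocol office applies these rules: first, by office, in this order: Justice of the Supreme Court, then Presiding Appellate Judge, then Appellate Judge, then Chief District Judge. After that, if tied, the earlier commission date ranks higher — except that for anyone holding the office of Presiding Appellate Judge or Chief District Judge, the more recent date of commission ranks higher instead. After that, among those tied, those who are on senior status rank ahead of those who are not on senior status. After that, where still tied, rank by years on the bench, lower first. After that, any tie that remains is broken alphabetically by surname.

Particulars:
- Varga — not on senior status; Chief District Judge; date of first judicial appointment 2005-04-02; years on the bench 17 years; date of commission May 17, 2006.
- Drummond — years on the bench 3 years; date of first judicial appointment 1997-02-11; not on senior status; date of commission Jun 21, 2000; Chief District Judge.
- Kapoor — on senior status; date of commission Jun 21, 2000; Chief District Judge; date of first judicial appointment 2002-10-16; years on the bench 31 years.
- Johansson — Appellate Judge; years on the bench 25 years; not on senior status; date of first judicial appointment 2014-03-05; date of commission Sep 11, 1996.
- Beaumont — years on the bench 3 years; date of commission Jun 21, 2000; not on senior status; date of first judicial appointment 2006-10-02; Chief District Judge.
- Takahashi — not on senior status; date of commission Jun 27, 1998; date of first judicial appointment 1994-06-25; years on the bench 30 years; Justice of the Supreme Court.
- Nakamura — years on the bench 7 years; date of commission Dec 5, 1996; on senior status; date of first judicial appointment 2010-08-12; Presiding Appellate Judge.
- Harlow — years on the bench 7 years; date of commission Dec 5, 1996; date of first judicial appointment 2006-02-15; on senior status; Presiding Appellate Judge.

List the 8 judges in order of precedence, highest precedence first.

By office: Takahashi (Justice of the Supreme Court); then Harlow and Nakamura (Presiding Appellate Judge); then Johansson (Appellate Judge); then Varga, Kapoor, Beaumont and Drummond (Chief District Judge).
Harlow and Nakamura both have date of commission Dec 5, 1996, so the next rule applies.
Harlow and Nakamura are each on senior status, so the next rule applies.
Harlow and Nakamura both have years on the bench 7 years, so the next rule applies.
Among Harlow and Nakamura, alphabetically by surname: Harlow before Nakamura.
Among Varga, Kapoor, Beaumont and Drummond, by date of commission (later first) (reversed rule for this group): Varga (May 17, 2006) before Kapoor, Beaumont and Drummond (Jun 21, 2000).
Among Kapoor, Beaumont and Drummond, on senior status before not on senior status: Kapoor (on senior status) before Beaumont and Drummond (not on senior status).
Beaumont and Drummond both have years on the bench 3 years, so the next rule applies.
Among Beaumont and Drummond, alphabetically by surname: Beaumont before Drummond.
Full order: Takahashi, Harlow, Nakamura, Johansson, Varga, Kapoor, Beaumont, Drummond.

Takahashi, Harlow, Nakamura, Johansson, Varga, Kapoor, Beaumont, Drummond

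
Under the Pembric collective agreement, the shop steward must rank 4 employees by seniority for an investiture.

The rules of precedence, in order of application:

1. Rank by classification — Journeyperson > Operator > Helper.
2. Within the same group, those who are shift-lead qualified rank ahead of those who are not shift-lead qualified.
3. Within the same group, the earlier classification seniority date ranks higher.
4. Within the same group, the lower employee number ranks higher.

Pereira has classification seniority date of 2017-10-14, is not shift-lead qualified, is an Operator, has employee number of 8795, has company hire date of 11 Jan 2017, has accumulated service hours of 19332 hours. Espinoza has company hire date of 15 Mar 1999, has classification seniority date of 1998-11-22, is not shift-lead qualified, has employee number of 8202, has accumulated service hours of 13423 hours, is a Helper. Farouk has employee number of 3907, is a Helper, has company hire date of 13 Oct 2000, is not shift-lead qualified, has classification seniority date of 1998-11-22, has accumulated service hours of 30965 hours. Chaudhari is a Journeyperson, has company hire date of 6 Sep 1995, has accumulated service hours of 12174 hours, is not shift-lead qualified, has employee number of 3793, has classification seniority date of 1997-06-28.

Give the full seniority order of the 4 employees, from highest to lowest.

By classification: Chaudhari (Journeyperson); then Pereira (Operator); then Farouk and Espinoza (Helper).
Farouk and Espinoza are each not shift-lead qualified, so the next rule applies.
Farouk and Espinoza both have classification seniority date 1998-11-22, so the next rule applies.
Among Farouk and Espinoza, by employee number (lower first): Farouk (3907) before Espinoza (8202).
Full order: Chaudhari, Pereira, Farouk, Espinoza.

Chaudhari, Pereira, Farouk, Espinoza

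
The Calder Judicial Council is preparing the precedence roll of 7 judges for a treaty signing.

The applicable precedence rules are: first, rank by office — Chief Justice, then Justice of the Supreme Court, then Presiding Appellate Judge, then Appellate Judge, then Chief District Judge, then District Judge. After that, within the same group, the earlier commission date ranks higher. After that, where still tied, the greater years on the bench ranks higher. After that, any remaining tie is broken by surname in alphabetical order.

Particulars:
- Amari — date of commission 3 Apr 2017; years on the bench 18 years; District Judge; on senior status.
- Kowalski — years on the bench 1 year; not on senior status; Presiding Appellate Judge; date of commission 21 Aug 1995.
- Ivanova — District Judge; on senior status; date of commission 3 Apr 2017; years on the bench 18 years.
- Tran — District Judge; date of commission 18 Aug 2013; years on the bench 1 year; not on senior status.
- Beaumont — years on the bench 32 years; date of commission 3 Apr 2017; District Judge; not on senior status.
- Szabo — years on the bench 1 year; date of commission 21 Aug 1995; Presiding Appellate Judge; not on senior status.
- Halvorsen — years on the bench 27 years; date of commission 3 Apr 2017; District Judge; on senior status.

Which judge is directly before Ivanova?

Amari

By office: Kowalski and Szabo (Presiding Appellate Judge); then Tran, Beaumont, Halvorsen, Amari and Ivanova (District Judge).
Kowalski and Szabo both have date of commission 21 Aug 1995, so the next rule applies.
Kowalski and Szabo both have years on the bench 1 year, so the next rule applies.
Among Kowalski and Szabo, alphabetically by surname: Kowalski before Szabo.
Among Tran, Beaumont, Halvorsen, Amari and Ivanova, by date of commission (earlier first): Tran (18 Aug 2013) before Beaumont, Halvorsen, Amari and Ivanova (3 Apr 2017).
Among Beaumont, Halvorsen, Amari and Ivanova, by years on the bench (higher first): Beaumont (32 years) before Halvorsen (27 years) before Amari and Ivanova (18 years).
Among Amari and Ivanova, alphabetically by surname: Amari before Ivanova.
Order: Kowalski, Szabo, Tran, Beaumont, Halvorsen, Amari, Ivanova.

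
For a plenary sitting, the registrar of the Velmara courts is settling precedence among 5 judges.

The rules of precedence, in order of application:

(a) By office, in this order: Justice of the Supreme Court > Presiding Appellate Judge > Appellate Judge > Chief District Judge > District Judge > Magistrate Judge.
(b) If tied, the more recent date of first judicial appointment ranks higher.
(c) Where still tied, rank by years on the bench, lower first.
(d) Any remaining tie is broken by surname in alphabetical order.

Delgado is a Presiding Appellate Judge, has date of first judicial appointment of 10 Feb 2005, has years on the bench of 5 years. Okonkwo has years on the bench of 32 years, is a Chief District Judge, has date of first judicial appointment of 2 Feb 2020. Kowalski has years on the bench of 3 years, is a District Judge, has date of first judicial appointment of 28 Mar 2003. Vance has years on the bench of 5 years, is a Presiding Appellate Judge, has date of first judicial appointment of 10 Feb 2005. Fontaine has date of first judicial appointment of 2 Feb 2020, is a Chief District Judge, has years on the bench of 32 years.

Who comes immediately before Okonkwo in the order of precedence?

By office: Delgado and Vance (Presiding Appellate Judge); then Fontaine and Okonkwo (Chief District Judge); then Kowalski (District Judge).
Delgado and Vance both have date of first judicial appointment 10 Feb 2005, so the next rule applies.
Delgado and Vance both have years on the bench 5 years, so the next rule applies.
Among Delgado and Vance, alphabetically by surname: Delgado before Vance.
Fontaine and Okonkwo both have date of first judicial appointment 2 Feb 2020, so the next rule applies.
Fontaine and Okonkwo both have years on the bench 32 years, so the next rule applies.
Among Fontaine and Okonkwo, alphabetically by surname: Fontaine before Okonkwo.
Order: Delgado, Vance, Fontaine, Okonkwo, Kowalski.

Fontaine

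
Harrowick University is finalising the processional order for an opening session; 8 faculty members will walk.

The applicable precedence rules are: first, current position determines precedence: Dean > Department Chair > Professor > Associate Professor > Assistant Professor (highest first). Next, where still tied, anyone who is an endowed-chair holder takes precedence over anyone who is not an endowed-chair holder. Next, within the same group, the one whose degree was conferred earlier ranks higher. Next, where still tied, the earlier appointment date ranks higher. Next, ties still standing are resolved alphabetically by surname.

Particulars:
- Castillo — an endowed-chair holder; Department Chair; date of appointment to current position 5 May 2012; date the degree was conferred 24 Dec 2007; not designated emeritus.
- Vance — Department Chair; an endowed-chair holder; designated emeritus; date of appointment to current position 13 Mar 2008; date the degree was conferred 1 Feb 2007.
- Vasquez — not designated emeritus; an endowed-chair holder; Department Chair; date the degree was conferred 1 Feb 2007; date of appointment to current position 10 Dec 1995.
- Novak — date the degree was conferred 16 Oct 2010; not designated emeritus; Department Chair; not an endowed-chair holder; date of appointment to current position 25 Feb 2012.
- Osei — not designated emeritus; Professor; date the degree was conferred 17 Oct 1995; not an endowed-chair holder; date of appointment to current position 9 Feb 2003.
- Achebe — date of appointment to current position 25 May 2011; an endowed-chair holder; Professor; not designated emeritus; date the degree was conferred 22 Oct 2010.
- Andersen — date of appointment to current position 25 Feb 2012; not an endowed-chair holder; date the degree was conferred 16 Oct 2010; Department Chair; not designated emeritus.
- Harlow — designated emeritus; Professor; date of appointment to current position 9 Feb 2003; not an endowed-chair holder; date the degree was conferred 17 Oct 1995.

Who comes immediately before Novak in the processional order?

Andersen

By current position: Vasquez, Vance, Castillo, Andersen and Novak (Department Chair); then Achebe, Harlow and Osei (Professor).
Among Vasquez, Vance, Castillo, Andersen and Novak, an endowed-chair holder before not an endowed-chair holder: Vasquez, Vance and Castillo (an endowed-chair holder) before Andersen and Novak (not an endowed-chair holder).
Among Vasquez, Vance and Castillo, by date the degree was conferred (earlier first): Vasquez and Vance (1 Feb 2007) before Castillo (24 Dec 2007).
Among Vasquez and Vance, by date of appointment to current position (earlier first): Vasquez (10 Dec 1995) before Vance (13 Mar 2008).
Andersen and Novak both have date the degree was conferred 16 Oct 2010, so the next rule applies.
Andersen and Novak both have date of appointment to current position 25 Feb 2012, so the next rule applies.
Among Andersen and Novak, alphabetically by surname: Andersen before Novak.
Among Achebe, Harlow and Osei, an endowed-chair holder before not an endowed-chair holder: Achebe (an endowed-chair holder) before Harlow and Osei (not an endowed-chair holder).
Harlow and Osei both have date the degree was conferred 17 Oct 1995, so the next rule applies.
Harlow and Osei both have date of appointment to current position 9 Feb 2003, so the next rule applies.
Among Harlow and Osei, alphabetically by surname: Harlow before Osei.
Order: Vasquez, Vance, Castillo, Andersen, Novak, Achebe, Harlow, Osei.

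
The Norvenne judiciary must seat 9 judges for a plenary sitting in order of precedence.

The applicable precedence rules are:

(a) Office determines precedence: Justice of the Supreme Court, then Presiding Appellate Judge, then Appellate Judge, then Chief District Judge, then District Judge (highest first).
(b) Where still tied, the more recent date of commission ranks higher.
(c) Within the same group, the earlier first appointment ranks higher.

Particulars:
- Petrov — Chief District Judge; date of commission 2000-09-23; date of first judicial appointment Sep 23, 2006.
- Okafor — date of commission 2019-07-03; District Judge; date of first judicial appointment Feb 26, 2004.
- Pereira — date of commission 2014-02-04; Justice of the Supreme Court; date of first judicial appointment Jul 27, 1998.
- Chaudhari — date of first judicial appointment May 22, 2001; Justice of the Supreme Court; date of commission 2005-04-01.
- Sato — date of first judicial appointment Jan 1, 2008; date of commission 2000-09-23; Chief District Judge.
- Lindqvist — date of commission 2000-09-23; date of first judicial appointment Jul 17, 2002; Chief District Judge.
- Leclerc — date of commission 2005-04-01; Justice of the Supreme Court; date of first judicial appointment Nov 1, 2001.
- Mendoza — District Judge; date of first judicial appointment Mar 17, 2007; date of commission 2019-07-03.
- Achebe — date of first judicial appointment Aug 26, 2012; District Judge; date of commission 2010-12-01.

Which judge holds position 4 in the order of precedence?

Lindqvist

By office: Pereira, Chaudhari and Leclerc (Justice of the Supreme Court); then Lindqvist, Petrov and Sato (Chief District Judge); then Okafor, Mendoza and Achebe (District Judge).
Among Pereira, Chaudhari and Leclerc, by date of commission (later first): Pereira (2014-02-04) before Chaudhari and Leclerc (2005-04-01).
Among Chaudhari and Leclerc, by date of first judicial appointment (earlier first): Chaudhari (May 22, 2001) before Leclerc (Nov 1, 2001).
Lindqvist, Petrov and Sato all have date of commission 2000-09-23, so the next rule applies.
Among Lindqvist, Petrov and Sato, by date of first judicial appointment (earlier first): Lindqvist (Jul 17, 2002) before Petrov (Sep 23, 2006) before Sato (Jan 1, 2008).
Among Okafor, Mendoza and Achebe, by date of commission (later first): Okafor and Mendoza (2019-07-03) before Achebe (2010-12-01).
Among Okafor and Mendoza, by date of first judicial appointment (earlier first): Okafor (Feb 26, 2004) before Mendoza (Mar 17, 2007).
Order: Pereira, Chaudhari, Leclerc, Lindqvist, Petrov, Sato, Okafor, Mendoza, Achebe.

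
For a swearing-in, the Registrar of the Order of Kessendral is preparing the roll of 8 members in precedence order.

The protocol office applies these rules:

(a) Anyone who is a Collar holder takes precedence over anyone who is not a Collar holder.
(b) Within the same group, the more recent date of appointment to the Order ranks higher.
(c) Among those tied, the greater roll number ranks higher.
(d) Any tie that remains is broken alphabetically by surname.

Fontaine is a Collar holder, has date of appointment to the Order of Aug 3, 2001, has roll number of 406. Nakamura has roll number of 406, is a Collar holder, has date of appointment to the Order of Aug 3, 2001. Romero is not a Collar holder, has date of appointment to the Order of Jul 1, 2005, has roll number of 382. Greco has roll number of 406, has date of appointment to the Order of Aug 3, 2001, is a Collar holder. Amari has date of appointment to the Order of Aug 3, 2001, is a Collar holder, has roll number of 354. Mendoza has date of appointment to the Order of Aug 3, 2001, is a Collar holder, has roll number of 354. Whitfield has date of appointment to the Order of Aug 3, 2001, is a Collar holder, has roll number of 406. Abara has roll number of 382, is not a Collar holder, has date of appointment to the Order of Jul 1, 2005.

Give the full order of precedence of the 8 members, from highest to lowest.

By the first rule: Fontaine, Greco, Nakamura, Whitfield, Amari and Mendoza (each a Collar holder); then Abara and Romero (both not a Collar holder).
Fontaine, Greco, Nakamura, Whitfield, Amari and Mendoza all have date of appointment to the Order Aug 3, 2001, so the next rule applies.
Among Fontaine, Greco, Nakamura, Whitfield, Amari and Mendoza, by roll number (higher first): Fontaine, Greco, Nakamura and Whitfield (406) before Amari and Mendoza (354).
Among Fontaine, Greco, Nakamura and Whitfield, alphabetically by surname: Fontaine before Greco before Nakamura before Whitfield.
Among Amari and Mendoza, alphabetically by surname: Amari before Mendoza.
Abara and Romero both have date of appointment to the Order Jul 1, 2005, so the next rule applies.
Abara and Romero both have roll number 382, so the next rule applies.
Among Abara and Romero, alphabetically by surname: Abara before Romero.
Full order: Fontaine, Greco, Nakamura, Whitfield, Amari, Mendoza, Abara, Romero.

Fontaine, Greco, Nakamura, Whitfield, Amari, Mendoza, Abara, Romero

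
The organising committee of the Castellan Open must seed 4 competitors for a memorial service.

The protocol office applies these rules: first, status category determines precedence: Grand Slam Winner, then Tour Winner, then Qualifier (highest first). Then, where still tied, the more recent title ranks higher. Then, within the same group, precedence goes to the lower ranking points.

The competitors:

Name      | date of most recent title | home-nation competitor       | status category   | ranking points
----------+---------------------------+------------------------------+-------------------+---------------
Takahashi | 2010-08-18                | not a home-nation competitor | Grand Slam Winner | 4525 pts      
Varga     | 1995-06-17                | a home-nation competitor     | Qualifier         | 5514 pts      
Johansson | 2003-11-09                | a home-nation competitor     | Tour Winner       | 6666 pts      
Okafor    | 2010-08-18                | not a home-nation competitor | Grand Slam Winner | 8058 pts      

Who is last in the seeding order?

By status category: Takahashi and Okafor (Grand Slam Winner); then Johansson (Tour Winner); then Varga (Qualifier).
Takahashi and Okafor both have date of most recent title 2010-08-18, so the next rule applies.
Among Takahashi and Okafor, by ranking points (lower first): Takahashi (4525 pts) before Okafor (8058 pts).
Order: Takahashi, Okafor, Johansson, Varga.

Varga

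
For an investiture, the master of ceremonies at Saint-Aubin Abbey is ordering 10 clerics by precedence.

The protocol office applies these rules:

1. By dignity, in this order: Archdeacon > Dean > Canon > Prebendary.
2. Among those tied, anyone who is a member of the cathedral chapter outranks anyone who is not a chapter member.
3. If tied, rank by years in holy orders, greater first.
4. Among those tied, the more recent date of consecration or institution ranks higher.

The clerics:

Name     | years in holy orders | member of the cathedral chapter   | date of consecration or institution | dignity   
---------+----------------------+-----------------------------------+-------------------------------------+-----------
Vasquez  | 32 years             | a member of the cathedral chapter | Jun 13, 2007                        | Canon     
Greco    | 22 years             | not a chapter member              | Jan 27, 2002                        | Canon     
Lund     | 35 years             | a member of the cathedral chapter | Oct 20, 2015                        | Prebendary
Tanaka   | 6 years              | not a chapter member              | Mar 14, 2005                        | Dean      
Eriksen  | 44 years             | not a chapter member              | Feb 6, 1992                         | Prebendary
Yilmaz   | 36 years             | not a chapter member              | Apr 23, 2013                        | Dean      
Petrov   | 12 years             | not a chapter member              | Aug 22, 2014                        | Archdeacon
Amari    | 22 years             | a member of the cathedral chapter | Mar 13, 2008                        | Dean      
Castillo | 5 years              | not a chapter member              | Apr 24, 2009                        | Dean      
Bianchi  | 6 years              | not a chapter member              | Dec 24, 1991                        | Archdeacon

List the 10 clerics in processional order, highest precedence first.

Petrov, Bianchi, Amari, Yilmaz, Tanaka, Castillo, Vasquez, Greco, Lund, Eriksen

By dignity: Petrov and Bianchi (Archdeacon); then Amari, Yilmaz, Tanaka and Castillo (Dean); then Vasquez and Greco (Canon); then Lund and Eriksen (Prebendary).
Petrov and Bianchi are each not a chapter member, so the next rule applies.
Among Petrov and Bianchi, by years in holy orders (higher first): Petrov (12 years) before Bianchi (6 years).
Among Amari, Yilmaz, Tanaka and Castillo, a member of the cathedral chapter before not a chapter member: Amari (a member of the cathedral chapter) before Yilmaz, Tanaka and Castillo (not a chapter member).
Among Yilmaz, Tanaka and Castillo, by years in holy orders (higher first): Yilmaz (36 years) before Tanaka (6 years) before Castillo (5 years).
Among Vasquez and Greco, a member of the cathedral chapter before not a chapter member: Vasquez (a member of the cathedral chapter) before Greco (not a chapter member).
Among Lund and Eriksen, a member of the cathedral chapter before not a chapter member: Lund (a member of the cathedral chapter) before Eriksen (not a chapter member).
Full order: Petrov, Bianchi, Amari, Yilmaz, Tanaka, Castillo, Vasquez, Greco, Lund, Eriksen.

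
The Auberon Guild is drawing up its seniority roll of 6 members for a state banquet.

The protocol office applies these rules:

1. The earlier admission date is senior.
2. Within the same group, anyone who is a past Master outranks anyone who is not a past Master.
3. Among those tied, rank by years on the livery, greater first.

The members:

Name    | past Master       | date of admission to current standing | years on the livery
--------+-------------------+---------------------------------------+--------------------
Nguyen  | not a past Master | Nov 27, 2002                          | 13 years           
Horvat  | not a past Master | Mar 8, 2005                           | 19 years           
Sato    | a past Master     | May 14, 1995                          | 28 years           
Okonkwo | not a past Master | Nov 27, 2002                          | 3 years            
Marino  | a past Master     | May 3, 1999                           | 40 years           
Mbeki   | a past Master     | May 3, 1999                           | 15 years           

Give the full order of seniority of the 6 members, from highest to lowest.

By date of admission to current standing (earlier first): Sato (May 14, 1995); then Marino and Mbeki (both May 3, 1999); then Nguyen and Okonkwo (both Nov 27, 2002); then Horvat (Mar 8, 2005).
Marino and Mbeki are each a past Master, so the next rule applies.
Among Marino and Mbeki, by years on the livery (higher first): Marino (40 years) before Mbeki (15 years).
Nguyen and Okonkwo are each not a past Master, so the next rule applies.
Among Nguyen and Okonkwo, by years on the livery (higher first): Nguyen (13 years) before Okonkwo (3 years).
Full order: Sato, Marino, Mbeki, Nguyen, Okonkwo, Horvat.

Sato, Marino, Mbeki, Nguyen, Okonkwo, Horvat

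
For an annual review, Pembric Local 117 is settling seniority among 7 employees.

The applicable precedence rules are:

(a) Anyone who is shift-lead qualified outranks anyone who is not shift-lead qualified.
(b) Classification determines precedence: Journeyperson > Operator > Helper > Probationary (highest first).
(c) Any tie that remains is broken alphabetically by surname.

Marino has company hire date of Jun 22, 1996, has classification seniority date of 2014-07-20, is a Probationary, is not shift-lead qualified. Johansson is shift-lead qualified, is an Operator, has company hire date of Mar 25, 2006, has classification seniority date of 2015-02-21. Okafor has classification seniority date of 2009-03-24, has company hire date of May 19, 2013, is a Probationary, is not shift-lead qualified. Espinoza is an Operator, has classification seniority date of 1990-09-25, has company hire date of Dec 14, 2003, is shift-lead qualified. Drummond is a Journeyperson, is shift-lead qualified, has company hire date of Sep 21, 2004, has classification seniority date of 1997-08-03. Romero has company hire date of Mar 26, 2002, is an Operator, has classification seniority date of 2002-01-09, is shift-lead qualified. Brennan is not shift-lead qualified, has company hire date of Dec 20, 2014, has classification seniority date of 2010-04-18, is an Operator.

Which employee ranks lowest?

Okafor

By the first rule: Drummond, Espinoza, Johansson and Romero (each shift-lead qualified); then Brennan, Marino and Okafor (each not shift-lead qualified).
Among Drummond, Espinoza, Johansson and Romero, by classification: Drummond (Journeyperson) before Espinoza, Johansson and Romero (Operator).
Among Espinoza, Johansson and Romero, alphabetically by surname: Espinoza before Johansson before Romero.
Among Brennan, Marino and Okafor, by classification: Brennan (Operator) before Marino and Okafor (Probationary).
Among Marino and Okafor, alphabetically by surname: Marino before Okafor.
Order: Drummond, Espinoza, Johansson, Romero, Brennan, Marino, Okafor.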